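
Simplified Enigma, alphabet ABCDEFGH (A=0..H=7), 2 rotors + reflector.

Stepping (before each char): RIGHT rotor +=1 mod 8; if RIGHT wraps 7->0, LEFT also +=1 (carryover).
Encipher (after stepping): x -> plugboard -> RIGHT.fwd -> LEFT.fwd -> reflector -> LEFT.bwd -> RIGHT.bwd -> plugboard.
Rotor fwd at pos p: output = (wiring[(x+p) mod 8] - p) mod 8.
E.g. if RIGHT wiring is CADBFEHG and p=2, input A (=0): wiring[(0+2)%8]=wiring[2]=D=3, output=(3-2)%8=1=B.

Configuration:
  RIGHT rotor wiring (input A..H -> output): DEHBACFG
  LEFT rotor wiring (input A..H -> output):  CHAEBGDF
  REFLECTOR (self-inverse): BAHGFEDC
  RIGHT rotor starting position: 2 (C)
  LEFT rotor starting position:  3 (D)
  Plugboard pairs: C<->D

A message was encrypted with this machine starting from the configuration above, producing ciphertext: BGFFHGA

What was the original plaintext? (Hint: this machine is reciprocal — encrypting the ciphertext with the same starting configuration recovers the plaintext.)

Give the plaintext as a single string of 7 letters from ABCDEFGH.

Char 1 ('B'): step: R->3, L=3; B->plug->B->R->F->L->H->refl->C->L'->E->R'->H->plug->H
Char 2 ('G'): step: R->4, L=3; G->plug->G->R->D->L->A->refl->B->L'->A->R'->F->plug->F
Char 3 ('F'): step: R->5, L=3; F->plug->F->R->C->L->D->refl->G->L'->B->R'->C->plug->D
Char 4 ('F'): step: R->6, L=3; F->plug->F->R->D->L->A->refl->B->L'->A->R'->B->plug->B
Char 5 ('H'): step: R->7, L=3; H->plug->H->R->G->L->E->refl->F->L'->H->R'->A->plug->A
Char 6 ('G'): step: R->0, L->4 (L advanced); G->plug->G->R->F->L->D->refl->G->L'->E->R'->B->plug->B
Char 7 ('A'): step: R->1, L=4; A->plug->A->R->D->L->B->refl->A->L'->H->R'->D->plug->C

Answer: HFDBABC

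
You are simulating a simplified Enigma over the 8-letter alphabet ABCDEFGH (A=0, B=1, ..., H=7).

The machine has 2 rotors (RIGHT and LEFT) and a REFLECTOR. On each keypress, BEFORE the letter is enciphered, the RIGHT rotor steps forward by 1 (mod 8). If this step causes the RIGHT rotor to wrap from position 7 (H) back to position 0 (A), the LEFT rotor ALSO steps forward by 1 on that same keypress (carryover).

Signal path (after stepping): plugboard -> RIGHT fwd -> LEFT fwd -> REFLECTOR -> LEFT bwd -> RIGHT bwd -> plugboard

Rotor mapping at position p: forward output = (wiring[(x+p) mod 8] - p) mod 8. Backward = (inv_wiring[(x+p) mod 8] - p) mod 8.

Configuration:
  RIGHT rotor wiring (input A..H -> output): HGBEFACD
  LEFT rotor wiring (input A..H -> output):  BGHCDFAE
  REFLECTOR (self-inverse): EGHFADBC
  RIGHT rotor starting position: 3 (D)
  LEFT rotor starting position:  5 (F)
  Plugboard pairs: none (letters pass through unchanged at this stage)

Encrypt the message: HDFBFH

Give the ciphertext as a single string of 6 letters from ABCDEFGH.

Answer: EBCHAG

Derivation:
Char 1 ('H'): step: R->4, L=5; H->plug->H->R->A->L->A->refl->E->L'->D->R'->E->plug->E
Char 2 ('D'): step: R->5, L=5; D->plug->D->R->C->L->H->refl->C->L'->F->R'->B->plug->B
Char 3 ('F'): step: R->6, L=5; F->plug->F->R->G->L->F->refl->D->L'->B->R'->C->plug->C
Char 4 ('B'): step: R->7, L=5; B->plug->B->R->A->L->A->refl->E->L'->D->R'->H->plug->H
Char 5 ('F'): step: R->0, L->6 (L advanced); F->plug->F->R->A->L->C->refl->H->L'->H->R'->A->plug->A
Char 6 ('H'): step: R->1, L=6; H->plug->H->R->G->L->F->refl->D->L'->C->R'->G->plug->G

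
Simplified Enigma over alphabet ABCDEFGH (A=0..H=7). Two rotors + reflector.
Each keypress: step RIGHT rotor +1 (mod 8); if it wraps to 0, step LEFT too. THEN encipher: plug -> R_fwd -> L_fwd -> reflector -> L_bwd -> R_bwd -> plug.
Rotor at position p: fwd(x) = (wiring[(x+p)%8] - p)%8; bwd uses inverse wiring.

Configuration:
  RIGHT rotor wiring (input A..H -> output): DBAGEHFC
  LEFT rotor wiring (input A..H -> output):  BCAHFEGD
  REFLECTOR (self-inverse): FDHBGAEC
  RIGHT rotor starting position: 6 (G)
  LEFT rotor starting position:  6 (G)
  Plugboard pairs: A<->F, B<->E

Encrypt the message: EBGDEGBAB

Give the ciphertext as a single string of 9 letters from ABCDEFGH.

Answer: HDEABDDCD

Derivation:
Char 1 ('E'): step: R->7, L=6; E->plug->B->R->E->L->C->refl->H->L'->G->R'->H->plug->H
Char 2 ('B'): step: R->0, L->7 (L advanced); B->plug->E->R->E->L->A->refl->F->L'->G->R'->D->plug->D
Char 3 ('G'): step: R->1, L=7; G->plug->G->R->B->L->C->refl->H->L'->H->R'->B->plug->E
Char 4 ('D'): step: R->2, L=7; D->plug->D->R->F->L->G->refl->E->L'->A->R'->F->plug->A
Char 5 ('E'): step: R->3, L=7; E->plug->B->R->B->L->C->refl->H->L'->H->R'->E->plug->B
Char 6 ('G'): step: R->4, L=7; G->plug->G->R->E->L->A->refl->F->L'->G->R'->D->plug->D
Char 7 ('B'): step: R->5, L=7; B->plug->E->R->E->L->A->refl->F->L'->G->R'->D->plug->D
Char 8 ('A'): step: R->6, L=7; A->plug->F->R->A->L->E->refl->G->L'->F->R'->C->plug->C
Char 9 ('B'): step: R->7, L=7; B->plug->E->R->H->L->H->refl->C->L'->B->R'->D->plug->D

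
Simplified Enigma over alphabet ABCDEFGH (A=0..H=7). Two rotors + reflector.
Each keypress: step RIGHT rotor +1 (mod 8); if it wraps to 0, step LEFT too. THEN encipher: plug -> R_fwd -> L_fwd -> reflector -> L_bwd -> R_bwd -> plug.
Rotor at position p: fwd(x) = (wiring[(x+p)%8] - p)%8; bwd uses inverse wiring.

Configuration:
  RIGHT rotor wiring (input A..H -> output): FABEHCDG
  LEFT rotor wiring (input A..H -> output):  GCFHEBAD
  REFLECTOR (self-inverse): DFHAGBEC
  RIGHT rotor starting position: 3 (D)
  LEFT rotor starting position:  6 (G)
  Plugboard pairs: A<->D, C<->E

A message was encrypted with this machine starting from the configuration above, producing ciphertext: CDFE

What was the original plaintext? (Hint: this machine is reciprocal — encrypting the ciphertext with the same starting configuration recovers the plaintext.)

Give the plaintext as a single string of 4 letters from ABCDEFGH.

Char 1 ('C'): step: R->4, L=6; C->plug->E->R->B->L->F->refl->B->L'->F->R'->G->plug->G
Char 2 ('D'): step: R->5, L=6; D->plug->A->R->F->L->B->refl->F->L'->B->R'->C->plug->E
Char 3 ('F'): step: R->6, L=6; F->plug->F->R->G->L->G->refl->E->L'->D->R'->E->plug->C
Char 4 ('E'): step: R->7, L=6; E->plug->C->R->B->L->F->refl->B->L'->F->R'->E->plug->C

Answer: GECC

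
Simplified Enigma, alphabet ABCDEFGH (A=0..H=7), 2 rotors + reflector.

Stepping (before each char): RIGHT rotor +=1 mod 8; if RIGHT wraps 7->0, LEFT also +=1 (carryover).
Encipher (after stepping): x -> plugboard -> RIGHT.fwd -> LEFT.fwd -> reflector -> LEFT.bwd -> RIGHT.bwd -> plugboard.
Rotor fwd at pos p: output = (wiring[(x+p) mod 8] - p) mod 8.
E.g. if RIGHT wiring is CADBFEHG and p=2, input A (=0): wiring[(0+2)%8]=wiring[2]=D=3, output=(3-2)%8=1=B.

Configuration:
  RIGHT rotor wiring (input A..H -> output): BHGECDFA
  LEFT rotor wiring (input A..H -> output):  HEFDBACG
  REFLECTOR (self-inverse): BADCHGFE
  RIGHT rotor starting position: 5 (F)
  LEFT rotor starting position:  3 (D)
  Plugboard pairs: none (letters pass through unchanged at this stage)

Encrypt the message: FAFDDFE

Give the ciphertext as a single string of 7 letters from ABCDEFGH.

Char 1 ('F'): step: R->6, L=3; F->plug->F->R->G->L->B->refl->A->L'->A->R'->E->plug->E
Char 2 ('A'): step: R->7, L=3; A->plug->A->R->B->L->G->refl->F->L'->C->R'->B->plug->B
Char 3 ('F'): step: R->0, L->4 (L advanced); F->plug->F->R->D->L->C->refl->D->L'->E->R'->D->plug->D
Char 4 ('D'): step: R->1, L=4; D->plug->D->R->B->L->E->refl->H->L'->H->R'->G->plug->G
Char 5 ('D'): step: R->2, L=4; D->plug->D->R->B->L->E->refl->H->L'->H->R'->G->plug->G
Char 6 ('F'): step: R->3, L=4; F->plug->F->R->G->L->B->refl->A->L'->F->R'->E->plug->E
Char 7 ('E'): step: R->4, L=4; E->plug->E->R->F->L->A->refl->B->L'->G->R'->A->plug->A

Answer: EBDGGEA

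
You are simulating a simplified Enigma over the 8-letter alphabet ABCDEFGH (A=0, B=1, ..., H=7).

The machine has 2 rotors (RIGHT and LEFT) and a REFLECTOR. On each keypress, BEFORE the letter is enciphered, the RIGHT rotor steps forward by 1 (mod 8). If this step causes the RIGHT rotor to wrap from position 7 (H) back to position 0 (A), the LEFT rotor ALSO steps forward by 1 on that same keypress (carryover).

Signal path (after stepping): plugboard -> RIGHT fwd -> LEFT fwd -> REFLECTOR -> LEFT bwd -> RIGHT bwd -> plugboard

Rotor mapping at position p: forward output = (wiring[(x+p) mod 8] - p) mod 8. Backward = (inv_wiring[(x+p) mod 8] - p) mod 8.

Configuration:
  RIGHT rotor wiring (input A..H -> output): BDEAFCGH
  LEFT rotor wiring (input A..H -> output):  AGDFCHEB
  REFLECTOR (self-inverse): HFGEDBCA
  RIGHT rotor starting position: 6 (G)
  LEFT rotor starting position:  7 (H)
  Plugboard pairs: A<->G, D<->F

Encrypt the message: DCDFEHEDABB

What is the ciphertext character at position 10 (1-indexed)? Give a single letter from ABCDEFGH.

Char 1 ('D'): step: R->7, L=7; D->plug->F->R->G->L->A->refl->H->L'->C->R'->B->plug->B
Char 2 ('C'): step: R->0, L->0 (L advanced); C->plug->C->R->E->L->C->refl->G->L'->B->R'->A->plug->G
Char 3 ('D'): step: R->1, L=0; D->plug->F->R->F->L->H->refl->A->L'->A->R'->H->plug->H
Char 4 ('F'): step: R->2, L=0; F->plug->D->R->A->L->A->refl->H->L'->F->R'->F->plug->D
Char 5 ('E'): step: R->3, L=0; E->plug->E->R->E->L->C->refl->G->L'->B->R'->H->plug->H
Char 6 ('H'): step: R->4, L=0; H->plug->H->R->E->L->C->refl->G->L'->B->R'->A->plug->G
Char 7 ('E'): step: R->5, L=0; E->plug->E->R->G->L->E->refl->D->L'->C->R'->C->plug->C
Char 8 ('D'): step: R->6, L=0; D->plug->F->R->C->L->D->refl->E->L'->G->R'->E->plug->E
Char 9 ('A'): step: R->7, L=0; A->plug->G->R->D->L->F->refl->B->L'->H->R'->H->plug->H
Char 10 ('B'): step: R->0, L->1 (L advanced); B->plug->B->R->D->L->B->refl->F->L'->A->R'->D->plug->F

F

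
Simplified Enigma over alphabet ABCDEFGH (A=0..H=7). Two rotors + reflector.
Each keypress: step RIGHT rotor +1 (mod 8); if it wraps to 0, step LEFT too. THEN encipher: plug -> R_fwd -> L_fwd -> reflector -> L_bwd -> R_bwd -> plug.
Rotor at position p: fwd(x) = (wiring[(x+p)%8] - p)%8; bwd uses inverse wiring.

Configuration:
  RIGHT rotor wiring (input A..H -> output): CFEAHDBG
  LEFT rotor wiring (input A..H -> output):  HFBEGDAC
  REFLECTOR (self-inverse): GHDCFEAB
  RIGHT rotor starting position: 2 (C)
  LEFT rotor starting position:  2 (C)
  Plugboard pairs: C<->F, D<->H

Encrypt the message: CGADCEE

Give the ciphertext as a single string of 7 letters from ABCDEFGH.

Answer: DADFBAF

Derivation:
Char 1 ('C'): step: R->3, L=2; C->plug->F->R->H->L->D->refl->C->L'->B->R'->H->plug->D
Char 2 ('G'): step: R->4, L=2; G->plug->G->R->A->L->H->refl->B->L'->D->R'->A->plug->A
Char 3 ('A'): step: R->5, L=2; A->plug->A->R->G->L->F->refl->E->L'->C->R'->H->plug->D
Char 4 ('D'): step: R->6, L=2; D->plug->H->R->F->L->A->refl->G->L'->E->R'->C->plug->F
Char 5 ('C'): step: R->7, L=2; C->plug->F->R->A->L->H->refl->B->L'->D->R'->B->plug->B
Char 6 ('E'): step: R->0, L->3 (L advanced); E->plug->E->R->H->L->G->refl->A->L'->C->R'->A->plug->A
Char 7 ('E'): step: R->1, L=3; E->plug->E->R->C->L->A->refl->G->L'->H->R'->C->plug->F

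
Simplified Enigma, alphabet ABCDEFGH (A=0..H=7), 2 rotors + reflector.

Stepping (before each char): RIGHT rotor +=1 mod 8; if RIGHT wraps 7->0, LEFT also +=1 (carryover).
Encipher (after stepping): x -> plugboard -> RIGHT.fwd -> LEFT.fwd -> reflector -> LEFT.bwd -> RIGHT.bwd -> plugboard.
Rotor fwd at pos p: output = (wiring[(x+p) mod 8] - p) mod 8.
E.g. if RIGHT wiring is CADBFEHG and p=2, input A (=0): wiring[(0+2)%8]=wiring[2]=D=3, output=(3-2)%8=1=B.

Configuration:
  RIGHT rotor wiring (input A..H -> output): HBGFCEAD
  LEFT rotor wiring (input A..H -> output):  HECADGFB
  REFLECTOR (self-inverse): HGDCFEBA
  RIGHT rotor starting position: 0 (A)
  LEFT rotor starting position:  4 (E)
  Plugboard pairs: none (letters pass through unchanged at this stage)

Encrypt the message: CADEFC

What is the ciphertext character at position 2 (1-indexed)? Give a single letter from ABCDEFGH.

Char 1 ('C'): step: R->1, L=4; C->plug->C->R->E->L->D->refl->C->L'->B->R'->D->plug->D
Char 2 ('A'): step: R->2, L=4; A->plug->A->R->E->L->D->refl->C->L'->B->R'->F->plug->F

F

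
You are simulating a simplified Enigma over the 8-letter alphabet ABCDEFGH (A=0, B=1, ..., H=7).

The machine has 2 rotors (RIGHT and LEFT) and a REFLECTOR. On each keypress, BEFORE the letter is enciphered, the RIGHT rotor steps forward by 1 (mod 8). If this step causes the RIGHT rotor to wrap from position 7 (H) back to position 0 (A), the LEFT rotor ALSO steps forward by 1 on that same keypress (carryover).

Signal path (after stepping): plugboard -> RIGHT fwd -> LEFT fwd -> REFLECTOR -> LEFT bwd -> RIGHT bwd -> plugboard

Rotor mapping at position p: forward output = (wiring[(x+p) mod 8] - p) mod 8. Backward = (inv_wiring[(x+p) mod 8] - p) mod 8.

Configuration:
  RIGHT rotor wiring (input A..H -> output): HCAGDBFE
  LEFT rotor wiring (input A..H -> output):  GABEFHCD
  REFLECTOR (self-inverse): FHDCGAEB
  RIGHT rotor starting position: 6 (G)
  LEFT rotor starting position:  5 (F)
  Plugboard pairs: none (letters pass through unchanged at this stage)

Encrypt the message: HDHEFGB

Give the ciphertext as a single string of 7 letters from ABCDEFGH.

Char 1 ('H'): step: R->7, L=5; H->plug->H->R->G->L->H->refl->B->L'->D->R'->C->plug->C
Char 2 ('D'): step: R->0, L->6 (L advanced); D->plug->D->R->G->L->H->refl->B->L'->H->R'->A->plug->A
Char 3 ('H'): step: R->1, L=6; H->plug->H->R->G->L->H->refl->B->L'->H->R'->B->plug->B
Char 4 ('E'): step: R->2, L=6; E->plug->E->R->D->L->C->refl->D->L'->E->R'->B->plug->B
Char 5 ('F'): step: R->3, L=6; F->plug->F->R->E->L->D->refl->C->L'->D->R'->A->plug->A
Char 6 ('G'): step: R->4, L=6; G->plug->G->R->E->L->D->refl->C->L'->D->R'->E->plug->E
Char 7 ('B'): step: R->5, L=6; B->plug->B->R->A->L->E->refl->G->L'->F->R'->E->plug->E

Answer: CABBAEE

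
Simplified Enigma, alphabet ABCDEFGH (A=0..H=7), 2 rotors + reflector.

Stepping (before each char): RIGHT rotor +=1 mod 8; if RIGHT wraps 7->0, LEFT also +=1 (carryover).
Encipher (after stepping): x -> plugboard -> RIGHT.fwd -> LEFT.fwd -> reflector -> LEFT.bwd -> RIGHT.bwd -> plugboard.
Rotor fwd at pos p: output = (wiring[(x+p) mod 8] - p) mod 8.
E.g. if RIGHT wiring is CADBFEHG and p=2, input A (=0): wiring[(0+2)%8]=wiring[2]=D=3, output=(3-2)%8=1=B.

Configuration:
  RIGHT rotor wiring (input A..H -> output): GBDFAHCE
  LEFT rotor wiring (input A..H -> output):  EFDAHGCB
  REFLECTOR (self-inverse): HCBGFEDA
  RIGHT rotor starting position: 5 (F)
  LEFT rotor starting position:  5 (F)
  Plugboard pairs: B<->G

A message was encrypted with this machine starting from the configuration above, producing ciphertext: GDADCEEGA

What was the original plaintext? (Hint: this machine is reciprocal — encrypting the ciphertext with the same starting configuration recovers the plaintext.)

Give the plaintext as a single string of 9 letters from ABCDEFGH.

Char 1 ('G'): step: R->6, L=5; G->plug->B->R->G->L->D->refl->G->L'->F->R'->E->plug->E
Char 2 ('D'): step: R->7, L=5; D->plug->D->R->E->L->A->refl->H->L'->D->R'->H->plug->H
Char 3 ('A'): step: R->0, L->6 (L advanced); A->plug->A->R->G->L->B->refl->C->L'->F->R'->D->plug->D
Char 4 ('D'): step: R->1, L=6; D->plug->D->R->H->L->A->refl->H->L'->D->R'->G->plug->B
Char 5 ('C'): step: R->2, L=6; C->plug->C->R->G->L->B->refl->C->L'->F->R'->D->plug->D
Char 6 ('E'): step: R->3, L=6; E->plug->E->R->B->L->D->refl->G->L'->C->R'->A->plug->A
Char 7 ('E'): step: R->4, L=6; E->plug->E->R->C->L->G->refl->D->L'->B->R'->H->plug->H
Char 8 ('G'): step: R->5, L=6; G->plug->B->R->F->L->C->refl->B->L'->G->R'->F->plug->F
Char 9 ('A'): step: R->6, L=6; A->plug->A->R->E->L->F->refl->E->L'->A->R'->C->plug->C

Answer: EHDBDAHFC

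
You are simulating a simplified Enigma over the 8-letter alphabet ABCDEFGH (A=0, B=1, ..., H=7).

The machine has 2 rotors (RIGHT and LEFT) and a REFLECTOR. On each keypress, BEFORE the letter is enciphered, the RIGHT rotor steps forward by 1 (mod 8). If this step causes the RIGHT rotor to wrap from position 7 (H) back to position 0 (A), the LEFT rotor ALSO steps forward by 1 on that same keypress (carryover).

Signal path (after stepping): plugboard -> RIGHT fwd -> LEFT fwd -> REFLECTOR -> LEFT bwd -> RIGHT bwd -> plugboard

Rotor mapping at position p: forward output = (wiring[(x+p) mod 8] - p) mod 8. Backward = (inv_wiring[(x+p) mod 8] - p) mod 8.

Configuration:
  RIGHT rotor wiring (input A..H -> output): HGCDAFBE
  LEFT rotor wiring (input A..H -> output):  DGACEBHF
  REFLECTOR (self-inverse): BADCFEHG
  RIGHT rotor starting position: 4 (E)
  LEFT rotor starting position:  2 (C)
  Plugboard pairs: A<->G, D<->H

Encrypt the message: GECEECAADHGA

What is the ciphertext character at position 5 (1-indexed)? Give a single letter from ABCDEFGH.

Char 1 ('G'): step: R->5, L=2; G->plug->A->R->A->L->G->refl->H->L'->D->R'->H->plug->D
Char 2 ('E'): step: R->6, L=2; E->plug->E->R->E->L->F->refl->E->L'->H->R'->H->plug->D
Char 3 ('C'): step: R->7, L=2; C->plug->C->R->H->L->E->refl->F->L'->E->R'->E->plug->E
Char 4 ('E'): step: R->0, L->3 (L advanced); E->plug->E->R->A->L->H->refl->G->L'->C->R'->C->plug->C
Char 5 ('E'): step: R->1, L=3; E->plug->E->R->E->L->C->refl->D->L'->G->R'->H->plug->D

D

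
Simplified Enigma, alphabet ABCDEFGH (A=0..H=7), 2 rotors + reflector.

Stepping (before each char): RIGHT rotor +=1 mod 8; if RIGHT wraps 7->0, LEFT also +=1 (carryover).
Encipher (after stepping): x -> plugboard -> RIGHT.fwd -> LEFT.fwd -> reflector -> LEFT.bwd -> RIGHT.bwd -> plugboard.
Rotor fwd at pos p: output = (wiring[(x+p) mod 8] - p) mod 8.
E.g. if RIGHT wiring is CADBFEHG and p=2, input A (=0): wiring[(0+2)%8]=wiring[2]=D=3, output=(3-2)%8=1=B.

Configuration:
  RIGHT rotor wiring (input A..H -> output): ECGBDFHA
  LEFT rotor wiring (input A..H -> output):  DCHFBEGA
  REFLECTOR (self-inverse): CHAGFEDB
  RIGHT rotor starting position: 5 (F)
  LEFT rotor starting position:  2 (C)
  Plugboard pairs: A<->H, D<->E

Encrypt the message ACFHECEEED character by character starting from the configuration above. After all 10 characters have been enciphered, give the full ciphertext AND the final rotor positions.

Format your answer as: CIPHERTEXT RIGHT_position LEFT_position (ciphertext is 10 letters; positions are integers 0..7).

Char 1 ('A'): step: R->6, L=2; A->plug->H->R->H->L->A->refl->C->L'->D->R'->F->plug->F
Char 2 ('C'): step: R->7, L=2; C->plug->C->R->D->L->C->refl->A->L'->H->R'->D->plug->E
Char 3 ('F'): step: R->0, L->3 (L advanced); F->plug->F->R->F->L->A->refl->C->L'->A->R'->H->plug->A
Char 4 ('H'): step: R->1, L=3; H->plug->A->R->B->L->G->refl->D->L'->D->R'->H->plug->A
Char 5 ('E'): step: R->2, L=3; E->plug->D->R->D->L->D->refl->G->L'->B->R'->C->plug->C
Char 6 ('C'): step: R->3, L=3; C->plug->C->R->C->L->B->refl->H->L'->G->R'->A->plug->H
Char 7 ('E'): step: R->4, L=3; E->plug->D->R->E->L->F->refl->E->L'->H->R'->A->plug->H
Char 8 ('E'): step: R->5, L=3; E->plug->D->R->H->L->E->refl->F->L'->E->R'->G->plug->G
Char 9 ('E'): step: R->6, L=3; E->plug->D->R->E->L->F->refl->E->L'->H->R'->H->plug->A
Char 10 ('D'): step: R->7, L=3; D->plug->E->R->C->L->B->refl->H->L'->G->R'->G->plug->G
Final: ciphertext=FEAACHHGAG, RIGHT=7, LEFT=3

Answer: FEAACHHGAG 7 3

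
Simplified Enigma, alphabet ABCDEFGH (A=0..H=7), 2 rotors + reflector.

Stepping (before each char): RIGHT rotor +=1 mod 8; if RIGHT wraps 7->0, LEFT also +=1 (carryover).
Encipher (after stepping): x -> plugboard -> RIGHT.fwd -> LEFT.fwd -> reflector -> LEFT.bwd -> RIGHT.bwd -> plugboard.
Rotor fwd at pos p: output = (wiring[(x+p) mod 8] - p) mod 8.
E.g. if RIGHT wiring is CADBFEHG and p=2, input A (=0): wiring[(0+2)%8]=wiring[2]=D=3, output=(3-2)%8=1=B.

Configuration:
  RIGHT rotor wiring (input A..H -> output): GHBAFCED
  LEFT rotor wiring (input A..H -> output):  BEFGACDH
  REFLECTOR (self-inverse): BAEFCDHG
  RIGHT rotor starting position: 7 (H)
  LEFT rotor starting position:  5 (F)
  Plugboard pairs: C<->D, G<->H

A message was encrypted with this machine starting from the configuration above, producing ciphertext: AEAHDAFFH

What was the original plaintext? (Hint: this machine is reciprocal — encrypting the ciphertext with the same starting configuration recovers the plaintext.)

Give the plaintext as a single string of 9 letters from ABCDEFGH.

Answer: BGBFECDBG

Derivation:
Char 1 ('A'): step: R->0, L->6 (L advanced); A->plug->A->R->G->L->C->refl->E->L'->H->R'->B->plug->B
Char 2 ('E'): step: R->1, L=6; E->plug->E->R->B->L->B->refl->A->L'->F->R'->H->plug->G
Char 3 ('A'): step: R->2, L=6; A->plug->A->R->H->L->E->refl->C->L'->G->R'->B->plug->B
Char 4 ('H'): step: R->3, L=6; H->plug->G->R->E->L->H->refl->G->L'->D->R'->F->plug->F
Char 5 ('D'): step: R->4, L=6; D->plug->C->R->A->L->F->refl->D->L'->C->R'->E->plug->E
Char 6 ('A'): step: R->5, L=6; A->plug->A->R->F->L->A->refl->B->L'->B->R'->D->plug->C
Char 7 ('F'): step: R->6, L=6; F->plug->F->R->C->L->D->refl->F->L'->A->R'->C->plug->D
Char 8 ('F'): step: R->7, L=6; F->plug->F->R->G->L->C->refl->E->L'->H->R'->B->plug->B
Char 9 ('H'): step: R->0, L->7 (L advanced); H->plug->G->R->E->L->H->refl->G->L'->D->R'->H->plug->G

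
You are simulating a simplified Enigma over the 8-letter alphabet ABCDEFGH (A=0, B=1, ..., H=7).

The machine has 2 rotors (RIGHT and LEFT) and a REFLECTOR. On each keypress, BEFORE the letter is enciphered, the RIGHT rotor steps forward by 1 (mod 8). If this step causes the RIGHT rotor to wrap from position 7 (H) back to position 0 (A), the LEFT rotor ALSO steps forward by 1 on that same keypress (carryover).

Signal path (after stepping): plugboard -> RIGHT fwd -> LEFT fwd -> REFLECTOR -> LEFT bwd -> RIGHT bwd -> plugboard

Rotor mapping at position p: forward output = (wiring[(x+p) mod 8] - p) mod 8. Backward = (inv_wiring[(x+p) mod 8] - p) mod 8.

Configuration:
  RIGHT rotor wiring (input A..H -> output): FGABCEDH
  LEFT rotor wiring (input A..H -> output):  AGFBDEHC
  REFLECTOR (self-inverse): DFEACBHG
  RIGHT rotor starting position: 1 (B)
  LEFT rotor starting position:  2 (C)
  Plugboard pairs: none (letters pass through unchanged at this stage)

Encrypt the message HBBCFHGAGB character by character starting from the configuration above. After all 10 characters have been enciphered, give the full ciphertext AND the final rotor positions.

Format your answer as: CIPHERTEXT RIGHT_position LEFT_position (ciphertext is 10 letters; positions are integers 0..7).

Answer: DGHGCEHFBG 3 3

Derivation:
Char 1 ('H'): step: R->2, L=2; H->plug->H->R->E->L->F->refl->B->L'->C->R'->D->plug->D
Char 2 ('B'): step: R->3, L=2; B->plug->B->R->H->L->E->refl->C->L'->D->R'->G->plug->G
Char 3 ('B'): step: R->4, L=2; B->plug->B->R->A->L->D->refl->A->L'->F->R'->H->plug->H
Char 4 ('C'): step: R->5, L=2; C->plug->C->R->C->L->B->refl->F->L'->E->R'->G->plug->G
Char 5 ('F'): step: R->6, L=2; F->plug->F->R->D->L->C->refl->E->L'->H->R'->C->plug->C
Char 6 ('H'): step: R->7, L=2; H->plug->H->R->E->L->F->refl->B->L'->C->R'->E->plug->E
Char 7 ('G'): step: R->0, L->3 (L advanced); G->plug->G->R->D->L->E->refl->C->L'->H->R'->H->plug->H
Char 8 ('A'): step: R->1, L=3; A->plug->A->R->F->L->F->refl->B->L'->C->R'->F->plug->F
Char 9 ('G'): step: R->2, L=3; G->plug->G->R->D->L->E->refl->C->L'->H->R'->B->plug->B
Char 10 ('B'): step: R->3, L=3; B->plug->B->R->H->L->C->refl->E->L'->D->R'->G->plug->G
Final: ciphertext=DGHGCEHFBG, RIGHT=3, LEFT=3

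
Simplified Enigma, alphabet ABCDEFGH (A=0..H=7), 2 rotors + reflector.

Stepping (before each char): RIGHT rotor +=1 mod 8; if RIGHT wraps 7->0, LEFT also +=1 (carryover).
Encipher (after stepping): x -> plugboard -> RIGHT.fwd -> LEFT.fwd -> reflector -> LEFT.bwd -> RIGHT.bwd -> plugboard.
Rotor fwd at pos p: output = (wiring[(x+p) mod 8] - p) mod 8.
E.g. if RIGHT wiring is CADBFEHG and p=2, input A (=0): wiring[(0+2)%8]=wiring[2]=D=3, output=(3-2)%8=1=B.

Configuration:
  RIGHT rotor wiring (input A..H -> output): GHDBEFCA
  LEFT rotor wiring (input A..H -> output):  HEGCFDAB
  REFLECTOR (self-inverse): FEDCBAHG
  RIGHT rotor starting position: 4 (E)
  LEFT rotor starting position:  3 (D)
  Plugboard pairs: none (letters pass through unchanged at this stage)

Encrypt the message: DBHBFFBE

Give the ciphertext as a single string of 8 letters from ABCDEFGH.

Char 1 ('D'): step: R->5, L=3; D->plug->D->R->B->L->C->refl->D->L'->H->R'->H->plug->H
Char 2 ('B'): step: R->6, L=3; B->plug->B->R->C->L->A->refl->F->L'->D->R'->F->plug->F
Char 3 ('H'): step: R->7, L=3; H->plug->H->R->D->L->F->refl->A->L'->C->R'->E->plug->E
Char 4 ('B'): step: R->0, L->4 (L advanced); B->plug->B->R->H->L->G->refl->H->L'->B->R'->D->plug->D
Char 5 ('F'): step: R->1, L=4; F->plug->F->R->B->L->H->refl->G->L'->H->R'->G->plug->G
Char 6 ('F'): step: R->2, L=4; F->plug->F->R->G->L->C->refl->D->L'->E->R'->G->plug->G
Char 7 ('B'): step: R->3, L=4; B->plug->B->R->B->L->H->refl->G->L'->H->R'->D->plug->D
Char 8 ('E'): step: R->4, L=4; E->plug->E->R->C->L->E->refl->B->L'->A->R'->A->plug->A

Answer: HFEDGGDA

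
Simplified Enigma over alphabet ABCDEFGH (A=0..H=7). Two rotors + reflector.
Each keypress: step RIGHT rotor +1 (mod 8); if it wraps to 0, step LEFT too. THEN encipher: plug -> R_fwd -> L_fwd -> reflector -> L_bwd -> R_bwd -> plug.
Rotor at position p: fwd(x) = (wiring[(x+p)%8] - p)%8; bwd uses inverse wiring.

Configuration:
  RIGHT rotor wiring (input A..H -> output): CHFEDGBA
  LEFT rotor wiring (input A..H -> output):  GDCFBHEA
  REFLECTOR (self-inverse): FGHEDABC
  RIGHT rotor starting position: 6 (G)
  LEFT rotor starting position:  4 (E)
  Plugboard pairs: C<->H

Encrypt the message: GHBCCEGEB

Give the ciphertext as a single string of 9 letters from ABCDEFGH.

Char 1 ('G'): step: R->7, L=4; G->plug->G->R->H->L->B->refl->G->L'->G->R'->D->plug->D
Char 2 ('H'): step: R->0, L->5 (L advanced); H->plug->C->R->F->L->F->refl->A->L'->G->R'->F->plug->F
Char 3 ('B'): step: R->1, L=5; B->plug->B->R->E->L->G->refl->B->L'->D->R'->C->plug->H
Char 4 ('C'): step: R->2, L=5; C->plug->H->R->F->L->F->refl->A->L'->G->R'->F->plug->F
Char 5 ('C'): step: R->3, L=5; C->plug->H->R->C->L->D->refl->E->L'->H->R'->F->plug->F
Char 6 ('E'): step: R->4, L=5; E->plug->E->R->G->L->A->refl->F->L'->F->R'->C->plug->H
Char 7 ('G'): step: R->5, L=5; G->plug->G->R->H->L->E->refl->D->L'->C->R'->E->plug->E
Char 8 ('E'): step: R->6, L=5; E->plug->E->R->H->L->E->refl->D->L'->C->R'->B->plug->B
Char 9 ('B'): step: R->7, L=5; B->plug->B->R->D->L->B->refl->G->L'->E->R'->F->plug->F

Answer: DFHFFHEBF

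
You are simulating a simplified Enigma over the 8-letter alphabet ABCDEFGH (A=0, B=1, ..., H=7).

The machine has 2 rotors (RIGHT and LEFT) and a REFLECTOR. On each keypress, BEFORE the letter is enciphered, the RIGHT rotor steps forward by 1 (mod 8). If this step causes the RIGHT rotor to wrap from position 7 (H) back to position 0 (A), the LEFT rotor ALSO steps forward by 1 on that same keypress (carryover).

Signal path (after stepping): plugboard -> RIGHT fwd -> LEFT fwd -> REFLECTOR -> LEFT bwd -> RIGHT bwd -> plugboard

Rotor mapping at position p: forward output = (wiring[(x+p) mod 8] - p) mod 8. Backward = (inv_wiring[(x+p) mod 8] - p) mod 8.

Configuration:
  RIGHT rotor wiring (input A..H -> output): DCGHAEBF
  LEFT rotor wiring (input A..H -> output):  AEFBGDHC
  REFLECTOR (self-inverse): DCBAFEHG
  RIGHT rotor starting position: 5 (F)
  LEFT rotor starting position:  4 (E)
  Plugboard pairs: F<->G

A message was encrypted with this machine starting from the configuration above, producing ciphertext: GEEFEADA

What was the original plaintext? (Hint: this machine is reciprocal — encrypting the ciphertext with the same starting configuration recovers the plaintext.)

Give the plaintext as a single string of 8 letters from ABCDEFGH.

Answer: AAGGFGEG

Derivation:
Char 1 ('G'): step: R->6, L=4; G->plug->F->R->B->L->H->refl->G->L'->D->R'->A->plug->A
Char 2 ('E'): step: R->7, L=4; E->plug->E->R->A->L->C->refl->B->L'->G->R'->A->plug->A
Char 3 ('E'): step: R->0, L->5 (L advanced); E->plug->E->R->A->L->G->refl->H->L'->E->R'->F->plug->G
Char 4 ('F'): step: R->1, L=5; F->plug->G->R->E->L->H->refl->G->L'->A->R'->F->plug->G
Char 5 ('E'): step: R->2, L=5; E->plug->E->R->H->L->B->refl->C->L'->B->R'->G->plug->F
Char 6 ('A'): step: R->3, L=5; A->plug->A->R->E->L->H->refl->G->L'->A->R'->F->plug->G
Char 7 ('D'): step: R->4, L=5; D->plug->D->R->B->L->C->refl->B->L'->H->R'->E->plug->E
Char 8 ('A'): step: R->5, L=5; A->plug->A->R->H->L->B->refl->C->L'->B->R'->F->plug->G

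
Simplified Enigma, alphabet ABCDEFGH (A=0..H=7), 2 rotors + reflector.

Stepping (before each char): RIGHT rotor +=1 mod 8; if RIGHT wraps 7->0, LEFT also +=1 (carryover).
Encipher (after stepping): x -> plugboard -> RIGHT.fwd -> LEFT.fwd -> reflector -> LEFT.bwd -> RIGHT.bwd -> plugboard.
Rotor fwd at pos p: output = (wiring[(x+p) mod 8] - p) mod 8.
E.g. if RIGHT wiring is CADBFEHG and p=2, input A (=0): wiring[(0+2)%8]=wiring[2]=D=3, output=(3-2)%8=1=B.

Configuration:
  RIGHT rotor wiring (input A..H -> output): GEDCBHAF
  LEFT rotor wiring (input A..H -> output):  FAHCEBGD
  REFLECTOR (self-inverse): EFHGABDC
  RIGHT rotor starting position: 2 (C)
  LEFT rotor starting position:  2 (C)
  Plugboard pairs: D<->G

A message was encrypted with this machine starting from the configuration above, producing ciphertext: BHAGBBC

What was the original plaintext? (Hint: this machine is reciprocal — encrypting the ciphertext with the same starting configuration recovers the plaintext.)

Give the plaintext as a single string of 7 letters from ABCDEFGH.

Answer: ADBBAFE

Derivation:
Char 1 ('B'): step: R->3, L=2; B->plug->B->R->G->L->D->refl->G->L'->H->R'->A->plug->A
Char 2 ('H'): step: R->4, L=2; H->plug->H->R->G->L->D->refl->G->L'->H->R'->G->plug->D
Char 3 ('A'): step: R->5, L=2; A->plug->A->R->C->L->C->refl->H->L'->D->R'->B->plug->B
Char 4 ('G'): step: R->6, L=2; G->plug->D->R->G->L->D->refl->G->L'->H->R'->B->plug->B
Char 5 ('B'): step: R->7, L=2; B->plug->B->R->H->L->G->refl->D->L'->G->R'->A->plug->A
Char 6 ('B'): step: R->0, L->3 (L advanced); B->plug->B->R->E->L->A->refl->E->L'->H->R'->F->plug->F
Char 7 ('C'): step: R->1, L=3; C->plug->C->R->B->L->B->refl->F->L'->G->R'->E->plug->E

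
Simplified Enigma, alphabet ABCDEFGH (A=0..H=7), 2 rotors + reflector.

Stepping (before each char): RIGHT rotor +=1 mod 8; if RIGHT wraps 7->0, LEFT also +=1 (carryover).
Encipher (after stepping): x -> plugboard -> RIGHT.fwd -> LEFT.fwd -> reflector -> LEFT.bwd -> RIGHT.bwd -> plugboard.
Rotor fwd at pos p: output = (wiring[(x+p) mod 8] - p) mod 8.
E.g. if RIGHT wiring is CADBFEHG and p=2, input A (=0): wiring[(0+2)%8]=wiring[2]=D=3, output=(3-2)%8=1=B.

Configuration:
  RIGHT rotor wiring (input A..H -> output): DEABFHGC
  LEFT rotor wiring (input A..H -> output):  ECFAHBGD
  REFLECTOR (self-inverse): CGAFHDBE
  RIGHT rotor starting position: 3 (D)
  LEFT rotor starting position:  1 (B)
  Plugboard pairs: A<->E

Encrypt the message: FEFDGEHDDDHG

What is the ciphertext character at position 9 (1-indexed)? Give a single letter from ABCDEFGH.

Char 1 ('F'): step: R->4, L=1; F->plug->F->R->A->L->B->refl->G->L'->D->R'->B->plug->B
Char 2 ('E'): step: R->5, L=1; E->plug->A->R->C->L->H->refl->E->L'->B->R'->B->plug->B
Char 3 ('F'): step: R->6, L=1; F->plug->F->R->D->L->G->refl->B->L'->A->R'->A->plug->E
Char 4 ('D'): step: R->7, L=1; D->plug->D->R->B->L->E->refl->H->L'->C->R'->E->plug->A
Char 5 ('G'): step: R->0, L->2 (L advanced); G->plug->G->R->G->L->C->refl->A->L'->H->R'->F->plug->F
Char 6 ('E'): step: R->1, L=2; E->plug->A->R->D->L->H->refl->E->L'->E->R'->D->plug->D
Char 7 ('H'): step: R->2, L=2; H->plug->H->R->C->L->F->refl->D->L'->A->R'->F->plug->F
Char 8 ('D'): step: R->3, L=2; D->plug->D->R->D->L->H->refl->E->L'->E->R'->C->plug->C
Char 9 ('D'): step: R->4, L=2; D->plug->D->R->G->L->C->refl->A->L'->H->R'->E->plug->A

A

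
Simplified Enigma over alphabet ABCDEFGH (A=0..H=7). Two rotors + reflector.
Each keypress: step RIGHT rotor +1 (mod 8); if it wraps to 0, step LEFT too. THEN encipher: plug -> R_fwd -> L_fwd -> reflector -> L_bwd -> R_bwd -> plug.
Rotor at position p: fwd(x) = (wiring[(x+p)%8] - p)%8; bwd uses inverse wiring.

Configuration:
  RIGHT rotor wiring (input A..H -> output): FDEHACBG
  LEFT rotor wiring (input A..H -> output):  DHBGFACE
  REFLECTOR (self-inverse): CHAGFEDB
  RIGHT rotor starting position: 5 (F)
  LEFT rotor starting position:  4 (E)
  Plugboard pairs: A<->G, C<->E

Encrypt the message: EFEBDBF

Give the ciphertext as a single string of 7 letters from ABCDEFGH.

Answer: GBDFAHG

Derivation:
Char 1 ('E'): step: R->6, L=4; E->plug->C->R->H->L->C->refl->A->L'->D->R'->A->plug->G
Char 2 ('F'): step: R->7, L=4; F->plug->F->R->B->L->E->refl->F->L'->G->R'->B->plug->B
Char 3 ('E'): step: R->0, L->5 (L advanced); E->plug->C->R->E->L->C->refl->A->L'->H->R'->D->plug->D
Char 4 ('B'): step: R->1, L=5; B->plug->B->R->D->L->G->refl->D->L'->A->R'->F->plug->F
Char 5 ('D'): step: R->2, L=5; D->plug->D->R->A->L->D->refl->G->L'->D->R'->G->plug->A
Char 6 ('B'): step: R->3, L=5; B->plug->B->R->F->L->E->refl->F->L'->B->R'->H->plug->H
Char 7 ('F'): step: R->4, L=5; F->plug->F->R->H->L->A->refl->C->L'->E->R'->A->plug->G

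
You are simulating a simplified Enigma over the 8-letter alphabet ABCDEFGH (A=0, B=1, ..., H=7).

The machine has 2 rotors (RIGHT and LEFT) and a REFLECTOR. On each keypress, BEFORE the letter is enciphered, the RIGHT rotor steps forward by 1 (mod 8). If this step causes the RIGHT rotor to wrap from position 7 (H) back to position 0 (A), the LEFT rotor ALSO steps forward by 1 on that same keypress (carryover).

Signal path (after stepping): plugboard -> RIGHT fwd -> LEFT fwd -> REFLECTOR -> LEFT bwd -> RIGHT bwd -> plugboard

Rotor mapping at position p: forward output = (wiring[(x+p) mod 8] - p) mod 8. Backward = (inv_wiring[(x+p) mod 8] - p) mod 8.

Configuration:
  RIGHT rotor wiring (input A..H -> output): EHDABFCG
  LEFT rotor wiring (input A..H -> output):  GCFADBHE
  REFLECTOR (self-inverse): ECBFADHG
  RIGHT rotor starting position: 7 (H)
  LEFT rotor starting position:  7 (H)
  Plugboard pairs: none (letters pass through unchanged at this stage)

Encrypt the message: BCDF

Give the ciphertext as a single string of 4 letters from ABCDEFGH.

Answer: CHCA

Derivation:
Char 1 ('B'): step: R->0, L->0 (L advanced); B->plug->B->R->H->L->E->refl->A->L'->D->R'->C->plug->C
Char 2 ('C'): step: R->1, L=0; C->plug->C->R->H->L->E->refl->A->L'->D->R'->H->plug->H
Char 3 ('D'): step: R->2, L=0; D->plug->D->R->D->L->A->refl->E->L'->H->R'->C->plug->C
Char 4 ('F'): step: R->3, L=0; F->plug->F->R->B->L->C->refl->B->L'->F->R'->A->plug->A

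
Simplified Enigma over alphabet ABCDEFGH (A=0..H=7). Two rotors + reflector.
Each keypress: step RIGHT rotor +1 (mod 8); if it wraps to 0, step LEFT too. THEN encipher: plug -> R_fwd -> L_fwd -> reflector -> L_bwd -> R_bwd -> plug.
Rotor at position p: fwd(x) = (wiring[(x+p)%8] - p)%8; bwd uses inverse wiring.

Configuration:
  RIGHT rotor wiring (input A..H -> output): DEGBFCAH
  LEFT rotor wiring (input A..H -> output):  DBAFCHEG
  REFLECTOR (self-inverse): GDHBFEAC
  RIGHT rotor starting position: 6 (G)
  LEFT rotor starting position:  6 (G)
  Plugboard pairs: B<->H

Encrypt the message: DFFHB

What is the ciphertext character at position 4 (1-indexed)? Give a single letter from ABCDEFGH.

Char 1 ('D'): step: R->7, L=6; D->plug->D->R->H->L->B->refl->D->L'->D->R'->G->plug->G
Char 2 ('F'): step: R->0, L->7 (L advanced); F->plug->F->R->C->L->C->refl->H->L'->A->R'->G->plug->G
Char 3 ('F'): step: R->1, L=7; F->plug->F->R->H->L->F->refl->E->L'->B->R'->E->plug->E
Char 4 ('H'): step: R->2, L=7; H->plug->B->R->H->L->F->refl->E->L'->B->R'->G->plug->G

G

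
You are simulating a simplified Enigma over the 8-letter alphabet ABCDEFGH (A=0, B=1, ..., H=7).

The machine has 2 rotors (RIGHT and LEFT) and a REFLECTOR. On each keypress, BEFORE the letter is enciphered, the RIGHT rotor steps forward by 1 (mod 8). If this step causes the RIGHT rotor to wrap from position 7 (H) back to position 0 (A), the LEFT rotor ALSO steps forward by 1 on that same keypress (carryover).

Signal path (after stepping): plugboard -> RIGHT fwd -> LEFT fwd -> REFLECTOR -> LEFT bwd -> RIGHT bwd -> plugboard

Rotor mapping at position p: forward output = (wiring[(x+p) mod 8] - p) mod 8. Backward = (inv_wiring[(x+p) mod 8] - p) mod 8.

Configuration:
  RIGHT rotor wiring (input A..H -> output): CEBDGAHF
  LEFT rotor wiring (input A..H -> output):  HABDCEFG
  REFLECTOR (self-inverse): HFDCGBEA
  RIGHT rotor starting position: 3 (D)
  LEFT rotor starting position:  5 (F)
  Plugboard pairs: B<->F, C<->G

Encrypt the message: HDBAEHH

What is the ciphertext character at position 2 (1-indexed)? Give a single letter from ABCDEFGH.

Char 1 ('H'): step: R->4, L=5; H->plug->H->R->H->L->F->refl->B->L'->C->R'->A->plug->A
Char 2 ('D'): step: R->5, L=5; D->plug->D->R->F->L->E->refl->G->L'->G->R'->G->plug->C

C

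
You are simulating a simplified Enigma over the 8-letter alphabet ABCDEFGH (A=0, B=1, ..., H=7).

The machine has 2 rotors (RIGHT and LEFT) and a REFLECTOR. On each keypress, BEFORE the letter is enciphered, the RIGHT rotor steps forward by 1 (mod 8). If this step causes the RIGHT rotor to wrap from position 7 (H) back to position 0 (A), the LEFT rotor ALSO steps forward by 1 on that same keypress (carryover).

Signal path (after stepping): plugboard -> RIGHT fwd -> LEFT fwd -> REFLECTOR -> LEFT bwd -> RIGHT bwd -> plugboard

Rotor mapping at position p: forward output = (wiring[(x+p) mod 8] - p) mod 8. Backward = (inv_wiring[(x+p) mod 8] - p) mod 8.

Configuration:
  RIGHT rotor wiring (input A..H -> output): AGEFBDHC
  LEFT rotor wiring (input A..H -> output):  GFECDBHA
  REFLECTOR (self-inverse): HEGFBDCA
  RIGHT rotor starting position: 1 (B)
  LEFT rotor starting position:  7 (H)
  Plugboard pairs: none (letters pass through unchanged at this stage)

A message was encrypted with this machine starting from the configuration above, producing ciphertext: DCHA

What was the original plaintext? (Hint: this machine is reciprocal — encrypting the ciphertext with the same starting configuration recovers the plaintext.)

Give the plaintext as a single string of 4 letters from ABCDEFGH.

Answer: CFBB

Derivation:
Char 1 ('D'): step: R->2, L=7; D->plug->D->R->B->L->H->refl->A->L'->H->R'->C->plug->C
Char 2 ('C'): step: R->3, L=7; C->plug->C->R->A->L->B->refl->E->L'->F->R'->F->plug->F
Char 3 ('H'): step: R->4, L=7; H->plug->H->R->B->L->H->refl->A->L'->H->R'->B->plug->B
Char 4 ('A'): step: R->5, L=7; A->plug->A->R->G->L->C->refl->G->L'->C->R'->B->plug->B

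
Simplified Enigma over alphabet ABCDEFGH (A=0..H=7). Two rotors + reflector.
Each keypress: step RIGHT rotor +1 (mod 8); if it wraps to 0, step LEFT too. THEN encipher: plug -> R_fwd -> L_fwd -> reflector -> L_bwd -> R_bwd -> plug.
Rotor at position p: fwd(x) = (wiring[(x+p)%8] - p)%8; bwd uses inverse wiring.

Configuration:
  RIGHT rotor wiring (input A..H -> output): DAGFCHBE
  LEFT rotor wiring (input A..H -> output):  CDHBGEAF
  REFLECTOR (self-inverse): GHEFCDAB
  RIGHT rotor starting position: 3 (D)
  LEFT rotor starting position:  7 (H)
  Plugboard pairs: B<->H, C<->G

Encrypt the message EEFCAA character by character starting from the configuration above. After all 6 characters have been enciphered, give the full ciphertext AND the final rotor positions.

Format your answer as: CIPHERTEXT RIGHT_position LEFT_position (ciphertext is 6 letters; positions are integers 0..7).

Answer: GCGFED 1 0

Derivation:
Char 1 ('E'): step: R->4, L=7; E->plug->E->R->H->L->B->refl->H->L'->F->R'->C->plug->G
Char 2 ('E'): step: R->5, L=7; E->plug->E->R->D->L->A->refl->G->L'->A->R'->G->plug->C
Char 3 ('F'): step: R->6, L=7; F->plug->F->R->H->L->B->refl->H->L'->F->R'->C->plug->G
Char 4 ('C'): step: R->7, L=7; C->plug->G->R->A->L->G->refl->A->L'->D->R'->F->plug->F
Char 5 ('A'): step: R->0, L->0 (L advanced); A->plug->A->R->D->L->B->refl->H->L'->C->R'->E->plug->E
Char 6 ('A'): step: R->1, L=0; A->plug->A->R->H->L->F->refl->D->L'->B->R'->D->plug->D
Final: ciphertext=GCGFED, RIGHT=1, LEFT=0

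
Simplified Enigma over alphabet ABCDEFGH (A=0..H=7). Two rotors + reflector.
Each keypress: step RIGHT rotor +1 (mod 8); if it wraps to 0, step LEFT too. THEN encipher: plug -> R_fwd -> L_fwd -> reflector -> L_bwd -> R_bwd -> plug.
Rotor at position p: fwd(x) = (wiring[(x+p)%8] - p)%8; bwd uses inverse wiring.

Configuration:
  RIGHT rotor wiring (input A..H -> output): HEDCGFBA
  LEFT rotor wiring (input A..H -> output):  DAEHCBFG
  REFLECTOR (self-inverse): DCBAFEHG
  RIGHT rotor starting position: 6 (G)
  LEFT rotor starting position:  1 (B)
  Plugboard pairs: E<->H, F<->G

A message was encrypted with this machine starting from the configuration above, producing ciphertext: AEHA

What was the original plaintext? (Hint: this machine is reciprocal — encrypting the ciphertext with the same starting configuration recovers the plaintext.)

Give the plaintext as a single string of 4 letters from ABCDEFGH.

Char 1 ('A'): step: R->7, L=1; A->plug->A->R->B->L->D->refl->A->L'->E->R'->D->plug->D
Char 2 ('E'): step: R->0, L->2 (L advanced); E->plug->H->R->A->L->C->refl->B->L'->G->R'->E->plug->H
Char 3 ('H'): step: R->1, L=2; H->plug->E->R->E->L->D->refl->A->L'->C->R'->B->plug->B
Char 4 ('A'): step: R->2, L=2; A->plug->A->R->B->L->F->refl->E->L'->F->R'->G->plug->F

Answer: DHBF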